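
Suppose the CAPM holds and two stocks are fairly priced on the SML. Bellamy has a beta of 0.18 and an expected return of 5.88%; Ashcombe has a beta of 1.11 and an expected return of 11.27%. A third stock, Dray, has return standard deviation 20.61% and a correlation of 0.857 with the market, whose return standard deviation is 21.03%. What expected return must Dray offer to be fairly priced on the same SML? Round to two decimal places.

9.70%

MRP = (11.27% − 5.88%) / (1.11 − 0.18) = 5.7957%
R_f = 5.88% − 0.18 × 5.7957% = 4.8368%
β_Dray = ρ·σ_i/σ_m = 0.857 × 20.61 / 21.03 = 0.8399
E(R_Dray) = R_f + β × MRP = 4.8368% + 0.8399 × 5.7957% = 9.70%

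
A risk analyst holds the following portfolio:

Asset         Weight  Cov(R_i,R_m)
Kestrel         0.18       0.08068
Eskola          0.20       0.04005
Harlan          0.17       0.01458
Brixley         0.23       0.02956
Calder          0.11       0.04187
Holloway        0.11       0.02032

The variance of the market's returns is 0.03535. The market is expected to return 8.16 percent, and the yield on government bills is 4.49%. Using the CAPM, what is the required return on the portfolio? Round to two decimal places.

8.50%

β_Kestrel = 0.08068 / 0.03535 = 2.2823
β_Eskola = 0.04005 / 0.03535 = 1.1330
β_Harlan = 0.01458 / 0.03535 = 0.4124
β_Brixley = 0.02956 / 0.03535 = 0.8362
β_Calder = 0.04187 / 0.03535 = 1.1844
β_Holloway = 0.02032 / 0.03535 = 0.5748
β_P = Σ w_i β_i = 0.18×2.2823 + 0.20×1.1330 + 0.17×0.4124 + 0.23×0.8362 + 0.11×1.1844 + 0.11×0.5748 = 1.0934
MRP = 8.16% − 4.49% = 3.67%
E(R_P) = R_f + β_P × MRP = 4.49% + 1.0934 × 3.67% = 8.50%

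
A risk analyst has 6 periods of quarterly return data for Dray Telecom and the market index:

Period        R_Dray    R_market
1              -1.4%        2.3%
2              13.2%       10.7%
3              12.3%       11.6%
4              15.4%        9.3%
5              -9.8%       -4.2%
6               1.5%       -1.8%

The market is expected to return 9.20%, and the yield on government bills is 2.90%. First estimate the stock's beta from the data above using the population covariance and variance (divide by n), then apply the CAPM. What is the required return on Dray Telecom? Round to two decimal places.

Mean R_i = (-1.4 + 13.2 + 12.3 + 15.4 − 9.8 + 1.5) / 6 = 5.2000%
Mean R_m = (2.3 + 10.7 + 11.6 + 9.3 − 4.2 − 1.8) / 6 = 4.6500%
Σ(R_i − R̄_i)(R_m − R̄_m) = 317.3000  ⇒  Cov = 317.3000 / 6 = 52.8833
Σ(R_m − R̄_m)² = 231.9750  ⇒  Var(R_m) = 231.9750 / 6 = 38.6625
β = Cov / Var(R_m) = 52.8833 / 38.6625 = 1.3678
MRP = 9.20% − 2.90% = 6.30%
E(R) = R_f + β × MRP = 2.90% + 1.3678 × 6.30% = 11.52%

11.52%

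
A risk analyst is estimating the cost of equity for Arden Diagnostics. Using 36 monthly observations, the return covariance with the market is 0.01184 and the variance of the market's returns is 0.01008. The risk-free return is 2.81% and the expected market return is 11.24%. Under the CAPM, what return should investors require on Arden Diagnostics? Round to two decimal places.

12.71%

β = Cov(R_i, R_m) / Var(R_m) = 0.01184 / 0.01008 = 1.1746
MRP = 11.24% − 2.81% = 8.43%
E(R) = R_f + β × MRP = 2.81% + 1.1746 × 8.43% = 12.71%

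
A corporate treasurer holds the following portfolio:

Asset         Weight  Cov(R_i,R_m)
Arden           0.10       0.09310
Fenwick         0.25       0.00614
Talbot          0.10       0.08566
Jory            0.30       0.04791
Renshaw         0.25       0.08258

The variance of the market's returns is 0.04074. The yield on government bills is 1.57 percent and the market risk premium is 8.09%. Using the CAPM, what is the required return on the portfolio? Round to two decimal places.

12.38%

β_Arden = 0.09310 / 0.04074 = 2.2852
β_Fenwick = 0.00614 / 0.04074 = 0.1507
β_Talbot = 0.08566 / 0.04074 = 2.1026
β_Jory = 0.04791 / 0.04074 = 1.1760
β_Renshaw = 0.08258 / 0.04074 = 2.0270
β_P = Σ w_i β_i = 0.10×2.2852 + 0.25×0.1507 + 0.10×2.1026 + 0.30×1.1760 + 0.25×2.0270 = 1.3360
E(R_P) = R_f + β_P × MRP = 1.57% + 1.3360 × 8.09% = 12.38%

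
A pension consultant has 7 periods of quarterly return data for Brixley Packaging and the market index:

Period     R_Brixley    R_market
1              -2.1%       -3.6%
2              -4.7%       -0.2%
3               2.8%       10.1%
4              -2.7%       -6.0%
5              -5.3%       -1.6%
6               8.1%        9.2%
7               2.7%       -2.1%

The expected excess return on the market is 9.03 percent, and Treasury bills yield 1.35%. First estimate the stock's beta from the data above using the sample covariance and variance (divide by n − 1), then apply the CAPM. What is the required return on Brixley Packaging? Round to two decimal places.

6.34%

Mean R_i = (-2.1 − 4.7 + 2.8 − 2.7 − 5.3 + 8.1 + 2.7) / 7 = -0.1714%
Mean R_m = (-3.6 − 0.2 + 10.1 − 6.0 − 1.6 + 9.2 − 2.1) / 7 = 0.8286%
Σ(R_i − R̄_i)(R_m − R̄_m) = 131.3043  ⇒  Cov = 131.3043 / 6 = 21.8841
Σ(R_m − R̄_m)² = 237.8143  ⇒  Var(R_m) = 237.8143 / 6 = 39.6357
β = Cov / Var(R_m) = 21.8841 / 39.6357 = 0.5521
E(R) = R_f + β × MRP = 1.35% + 0.5521 × 9.03% = 6.34%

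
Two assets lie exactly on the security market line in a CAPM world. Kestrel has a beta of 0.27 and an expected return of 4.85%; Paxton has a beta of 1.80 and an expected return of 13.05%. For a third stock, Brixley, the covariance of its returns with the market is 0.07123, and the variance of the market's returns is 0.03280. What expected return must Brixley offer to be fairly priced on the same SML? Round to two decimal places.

MRP = (13.05% − 4.85%) / (1.80 − 0.27) = 5.3595%
R_f = 4.85% − 0.27 × 5.3595% = 3.4029%
β_Brixley = Cov / Var(R_m) = 0.07123 / 0.03280 = 2.1716
E(R_Brixley) = R_f + β × MRP = 3.4029% + 2.1716 × 5.3595% = 15.04%

15.04%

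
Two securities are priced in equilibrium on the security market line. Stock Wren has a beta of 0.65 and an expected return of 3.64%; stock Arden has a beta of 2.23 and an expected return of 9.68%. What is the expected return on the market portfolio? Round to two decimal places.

4.98%

Both satisfy E(R) = R_f + β·MRP, so the slope of the SML is
MRP = (9.68% − 3.64%) / (2.23 − 0.65) = 6.04% / 1.58 = 3.8228%
R_f = E(R_Wren) − β_Wren·MRP = 3.64% − 0.65 × 3.8228% = 1.1552%
E(R_m) = R_f + MRP = 1.1552% + 3.8228% = 4.98%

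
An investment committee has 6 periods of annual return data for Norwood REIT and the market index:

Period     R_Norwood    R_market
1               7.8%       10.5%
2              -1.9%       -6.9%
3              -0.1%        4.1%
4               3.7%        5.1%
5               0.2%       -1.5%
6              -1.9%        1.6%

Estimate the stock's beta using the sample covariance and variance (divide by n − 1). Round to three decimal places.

0.525

Mean R_i = (7.8 − 1.9 − 0.1 + 3.7 + 0.2 − 1.9) / 6 = 1.3000%
Mean R_m = (10.5 − 6.9 + 4.1 + 5.1 − 1.5 + 1.6) / 6 = 2.1500%
Σ(R_i − R̄_i)(R_m − R̄_m) = 93.3600  ⇒  Cov = 93.3600 / 5 = 18.6720
Σ(R_m − R̄_m)² = 177.7550  ⇒  Var(R_m) = 177.7550 / 5 = 35.5510
β = Cov / Var(R_m) = 18.6720 / 35.5510 = 0.5252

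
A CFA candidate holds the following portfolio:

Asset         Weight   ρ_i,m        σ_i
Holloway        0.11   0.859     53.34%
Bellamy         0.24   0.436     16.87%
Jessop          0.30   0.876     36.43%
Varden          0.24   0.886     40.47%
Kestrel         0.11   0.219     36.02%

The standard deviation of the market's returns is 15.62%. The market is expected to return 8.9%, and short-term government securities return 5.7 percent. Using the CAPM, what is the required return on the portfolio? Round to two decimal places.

11.00%

β_Holloway = 0.859 × 53.34% / 15.62% = 2.9334
β_Bellamy = 0.436 × 16.87% / 15.62% = 0.4709
β_Jessop = 0.876 × 36.43% / 15.62% = 2.0431
β_Varden = 0.886 × 40.47% / 15.62% = 2.2955
β_Kestrel = 0.219 × 36.02% / 15.62% = 0.5050
β_P = Σ w_i β_i = 0.11×2.9334 + 0.24×0.4709 + 0.30×2.0431 + 0.24×2.2955 + 0.11×0.5050 = 1.6551
MRP = 8.9% − 5.7% = 3.20%
E(R_P) = R_f + β_P × MRP = 5.7% + 1.6551 × 3.2% = 11.00%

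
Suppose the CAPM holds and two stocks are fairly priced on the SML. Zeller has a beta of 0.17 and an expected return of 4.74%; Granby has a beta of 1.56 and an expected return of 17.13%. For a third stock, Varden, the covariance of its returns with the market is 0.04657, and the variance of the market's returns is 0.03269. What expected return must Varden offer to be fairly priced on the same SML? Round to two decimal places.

15.92%

MRP = (17.13% − 4.74%) / (1.56 − 0.17) = 8.9137%
R_f = 4.74% − 0.17 × 8.9137% = 3.2247%
β_Varden = Cov / Var(R_m) = 0.04657 / 0.03269 = 1.4246
E(R_Varden) = R_f + β × MRP = 3.2247% + 1.4246 × 8.9137% = 15.92%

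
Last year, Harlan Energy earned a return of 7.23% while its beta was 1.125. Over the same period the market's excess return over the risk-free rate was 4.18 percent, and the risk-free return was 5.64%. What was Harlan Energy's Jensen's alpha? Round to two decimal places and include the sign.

-3.11%

CAPM benchmark = R_f + β(R_m − R_f) = 5.64% + 1.125 × 4.18% = 10.34250%
α = actual − benchmark = 7.23% − 10.34250% = -3.11%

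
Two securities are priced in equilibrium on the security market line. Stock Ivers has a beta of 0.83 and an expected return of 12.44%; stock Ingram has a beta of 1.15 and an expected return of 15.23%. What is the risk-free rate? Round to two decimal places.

5.20%

Both satisfy E(R) = R_f + β·MRP, so the slope of the SML is
MRP = (15.23% − 12.44%) / (1.15 − 0.83) = 2.79% / 0.32 = 8.7188%
R_f = E(R_Ivers) − β_Ivers·MRP = 12.44% − 0.83 × 8.7188% = 5.2034%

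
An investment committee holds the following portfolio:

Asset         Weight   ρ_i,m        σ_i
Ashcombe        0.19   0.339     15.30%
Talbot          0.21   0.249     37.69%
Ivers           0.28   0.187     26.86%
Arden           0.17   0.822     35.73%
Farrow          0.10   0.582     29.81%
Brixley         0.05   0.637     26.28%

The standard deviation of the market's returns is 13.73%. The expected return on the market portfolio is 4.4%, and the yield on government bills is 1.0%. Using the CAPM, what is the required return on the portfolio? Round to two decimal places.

β_Ashcombe = 0.339 × 15.30% / 13.73% = 0.3778
β_Talbot = 0.249 × 37.69% / 13.73% = 0.6835
β_Ivers = 0.187 × 26.86% / 13.73% = 0.3658
β_Arden = 0.822 × 35.73% / 13.73% = 2.1391
β_Farrow = 0.582 × 29.81% / 13.73% = 1.2636
β_Brixley = 0.637 × 26.28% / 13.73% = 1.2193
β_P = Σ w_i β_i = 0.19×0.3778 + 0.21×0.6835 + 0.28×0.3658 + 0.17×2.1391 + 0.10×1.2636 + 0.05×1.2193 = 0.8687
MRP = 4.4% − 1.0% = 3.40%
E(R_P) = R_f + β_P × MRP = 1.0% + 0.8687 × 3.4% = 3.95%

3.95%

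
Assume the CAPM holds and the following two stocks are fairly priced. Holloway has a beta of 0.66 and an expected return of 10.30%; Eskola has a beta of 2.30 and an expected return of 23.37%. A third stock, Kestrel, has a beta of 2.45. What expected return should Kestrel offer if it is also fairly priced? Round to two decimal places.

MRP (SML slope) = (23.37% − 10.30%) / (2.30 − 0.66) = 13.07% / 1.64 = 7.9695%
R_f (intercept) = 10.30% − 0.66 × 7.9695% = 5.0401%
E(R_Kestrel) = R_f + β × MRP = 5.0401% + 2.45 × 7.9695% = 24.57%

24.57%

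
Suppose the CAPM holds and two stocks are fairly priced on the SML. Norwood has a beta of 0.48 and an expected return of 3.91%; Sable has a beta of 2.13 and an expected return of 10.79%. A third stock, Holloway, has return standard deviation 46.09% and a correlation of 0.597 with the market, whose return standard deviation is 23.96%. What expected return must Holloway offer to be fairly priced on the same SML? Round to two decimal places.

6.70%

MRP = (10.79% − 3.91%) / (2.13 − 0.48) = 4.1697%
R_f = 3.91% − 0.48 × 4.1697% = 1.9085%
β_Holloway = ρ·σ_i/σ_m = 0.597 × 46.09 / 23.96 = 1.1484
E(R_Holloway) = R_f + β × MRP = 1.9085% + 1.1484 × 4.1697% = 6.70%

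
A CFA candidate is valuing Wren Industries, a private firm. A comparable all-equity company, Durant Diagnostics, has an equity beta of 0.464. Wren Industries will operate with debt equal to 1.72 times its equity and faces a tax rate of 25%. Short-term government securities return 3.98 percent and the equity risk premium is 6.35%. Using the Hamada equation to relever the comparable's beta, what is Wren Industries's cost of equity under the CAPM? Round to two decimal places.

β_L = β_U × [1 + (1 − t)(D/E)] = 0.464 × [1 + (1 − 0.25) × 1.72]
    = 0.464 × [1 + 0.75 × 1.72] = 0.464 × 2.2900 = 1.0626
E(R) = R_f + β_L × MRP = 3.98% + 1.0626 × 6.35% = 10.73%

10.73%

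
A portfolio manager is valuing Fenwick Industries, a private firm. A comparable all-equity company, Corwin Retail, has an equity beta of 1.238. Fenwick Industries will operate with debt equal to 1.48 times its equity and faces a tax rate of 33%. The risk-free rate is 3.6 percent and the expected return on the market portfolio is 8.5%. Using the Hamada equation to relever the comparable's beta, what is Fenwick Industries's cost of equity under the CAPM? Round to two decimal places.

β_L = β_U × [1 + (1 − t)(D/E)] = 1.238 × [1 + (1 − 0.33) × 1.48]
    = 1.238 × [1 + 0.67 × 1.48] = 1.238 × 1.9916 = 2.4656
MRP = 8.5% − 3.6% = 4.90%
E(R) = R_f + β_L × MRP = 3.6% + 2.4656 × 4.9% = 15.68%

15.68%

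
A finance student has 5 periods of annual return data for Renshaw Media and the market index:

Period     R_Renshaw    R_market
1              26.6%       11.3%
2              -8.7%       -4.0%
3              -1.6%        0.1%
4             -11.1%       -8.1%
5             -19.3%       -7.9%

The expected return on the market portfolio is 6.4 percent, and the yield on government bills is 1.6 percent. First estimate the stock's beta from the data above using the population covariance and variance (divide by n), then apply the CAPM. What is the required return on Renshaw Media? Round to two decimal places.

Mean R_i = (26.6 − 8.7 − 1.6 − 11.1 − 19.3) / 5 = -2.8200%
Mean R_m = (11.3 − 4.0 + 0.1 − 8.1 − 7.9) / 5 = -1.7200%
Σ(R_i − R̄_i)(R_m − R̄_m) = 553.3480  ⇒  Cov = 553.3480 / 5 = 110.6696
Σ(R_m − R̄_m)² = 256.9280  ⇒  Var(R_m) = 256.9280 / 5 = 51.3856
β = Cov / Var(R_m) = 110.6696 / 51.3856 = 2.1537
MRP = 6.4% − 1.6% = 4.80%
E(R) = R_f + β × MRP = 1.6% + 2.1537 × 4.8% = 11.94%

11.94%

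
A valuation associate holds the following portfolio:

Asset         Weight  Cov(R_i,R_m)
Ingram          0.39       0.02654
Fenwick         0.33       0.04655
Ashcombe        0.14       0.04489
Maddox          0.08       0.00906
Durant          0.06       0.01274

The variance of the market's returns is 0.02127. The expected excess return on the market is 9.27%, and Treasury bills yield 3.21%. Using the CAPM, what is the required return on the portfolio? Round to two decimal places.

β_Ingram = 0.02654 / 0.02127 = 1.2478
β_Fenwick = 0.04655 / 0.02127 = 2.1885
β_Ashcombe = 0.04489 / 0.02127 = 2.1105
β_Maddox = 0.00906 / 0.02127 = 0.4260
β_Durant = 0.01274 / 0.02127 = 0.5990
β_P = Σ w_i β_i = 0.39×1.2478 + 0.33×2.1885 + 0.14×2.1105 + 0.08×0.4260 + 0.06×0.5990 = 1.5743
E(R_P) = R_f + β_P × MRP = 3.21% + 1.5743 × 9.27% = 17.80%

17.80%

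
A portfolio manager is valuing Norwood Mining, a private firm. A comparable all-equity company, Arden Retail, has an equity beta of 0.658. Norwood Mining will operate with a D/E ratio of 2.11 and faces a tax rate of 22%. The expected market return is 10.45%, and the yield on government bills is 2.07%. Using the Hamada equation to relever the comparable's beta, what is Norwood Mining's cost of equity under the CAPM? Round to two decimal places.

β_L = β_U × [1 + (1 − t)(D/E)] = 0.658 × [1 + (1 − 0.22) × 2.11]
    = 0.658 × [1 + 0.78 × 2.11] = 0.658 × 2.6458 = 1.7409
MRP = 10.45% − 2.07% = 8.38%
E(R) = R_f + β_L × MRP = 2.07% + 1.7409 × 8.38% = 16.66%

16.66%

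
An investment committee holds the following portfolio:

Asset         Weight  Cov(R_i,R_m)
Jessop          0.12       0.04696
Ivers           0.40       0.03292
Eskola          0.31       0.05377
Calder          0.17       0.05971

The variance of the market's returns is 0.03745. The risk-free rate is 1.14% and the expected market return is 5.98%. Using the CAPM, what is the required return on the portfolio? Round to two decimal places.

β_Jessop = 0.04696 / 0.03745 = 1.2539
β_Ivers = 0.03292 / 0.03745 = 0.8790
β_Eskola = 0.05377 / 0.03745 = 1.4358
β_Calder = 0.05971 / 0.03745 = 1.5944
β_P = Σ w_i β_i = 0.12×1.2539 + 0.40×0.8790 + 0.31×1.4358 + 0.17×1.5944 = 1.2182
MRP = 5.98% − 1.14% = 4.84%
E(R_P) = R_f + β_P × MRP = 1.14% + 1.2182 × 4.84% = 7.04%

7.04%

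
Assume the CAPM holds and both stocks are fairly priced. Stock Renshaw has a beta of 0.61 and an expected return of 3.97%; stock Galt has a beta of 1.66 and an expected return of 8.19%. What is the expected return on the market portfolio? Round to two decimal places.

Both satisfy E(R) = R_f + β·MRP, so the slope of the SML is
MRP = (8.19% − 3.97%) / (1.66 − 0.61) = 4.22% / 1.05 = 4.0190%
R_f = E(R_Renshaw) − β_Renshaw·MRP = 3.97% − 0.61 × 4.0190% = 1.5184%
E(R_m) = R_f + MRP = 1.5184% + 4.0190% = 5.54%

5.54%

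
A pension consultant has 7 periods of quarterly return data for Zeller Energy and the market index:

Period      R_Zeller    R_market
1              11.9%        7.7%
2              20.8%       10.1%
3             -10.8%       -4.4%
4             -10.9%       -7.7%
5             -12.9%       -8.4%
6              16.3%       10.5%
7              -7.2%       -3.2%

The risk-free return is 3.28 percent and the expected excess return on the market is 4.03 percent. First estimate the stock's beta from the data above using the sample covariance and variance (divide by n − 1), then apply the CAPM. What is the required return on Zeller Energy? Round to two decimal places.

Mean R_i = (11.9 + 20.8 − 10.8 − 10.9 − 12.9 + 16.3 − 7.2) / 7 = 1.0286%
Mean R_m = (7.7 + 10.1 − 4.4 − 7.7 − 8.4 + 10.5 − 3.2) / 7 = 0.6571%
Σ(R_i − R̄_i)(R_m − R̄_m) = 730.9786  ⇒  Cov = 730.9786 / 6 = 121.8298
Σ(R_m − R̄_m)² = 427.9771  ⇒  Var(R_m) = 427.9771 / 6 = 71.3295
β = Cov / Var(R_m) = 121.8298 / 71.3295 = 1.7080
E(R) = R_f + β × MRP = 3.28% + 1.7080 × 4.03% = 10.16%

10.16%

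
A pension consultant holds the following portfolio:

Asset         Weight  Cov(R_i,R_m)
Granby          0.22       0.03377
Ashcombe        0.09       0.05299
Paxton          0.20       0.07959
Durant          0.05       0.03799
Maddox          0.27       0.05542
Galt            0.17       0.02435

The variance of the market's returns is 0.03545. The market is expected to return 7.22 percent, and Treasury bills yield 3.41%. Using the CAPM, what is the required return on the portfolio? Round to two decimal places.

β_Granby = 0.03377 / 0.03545 = 0.9526
β_Ashcombe = 0.05299 / 0.03545 = 1.4948
β_Paxton = 0.07959 / 0.03545 = 2.2451
β_Durant = 0.03799 / 0.03545 = 1.0717
β_Maddox = 0.05542 / 0.03545 = 1.5633
β_Galt = 0.02435 / 0.03545 = 0.6869
β_P = Σ w_i β_i = 0.22×0.9526 + 0.09×1.4948 + 0.20×2.2451 + 0.05×1.0717 + 0.27×1.5633 + 0.17×0.6869 = 1.3856
MRP = 7.22% − 3.41% = 3.81%
E(R_P) = R_f + β_P × MRP = 3.41% + 1.3856 × 3.81% = 8.69%

8.69%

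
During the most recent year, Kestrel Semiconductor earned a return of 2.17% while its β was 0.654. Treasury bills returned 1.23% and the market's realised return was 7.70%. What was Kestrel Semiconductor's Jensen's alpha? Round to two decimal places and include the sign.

Market excess return = 7.70% − 1.23% = 6.47%
CAPM benchmark = R_f + β(R_m − R_f) = 1.23% + 0.654 × 6.47% = 5.46138%
α = actual − benchmark = 2.17% − 5.46138% = -3.29%

-3.29%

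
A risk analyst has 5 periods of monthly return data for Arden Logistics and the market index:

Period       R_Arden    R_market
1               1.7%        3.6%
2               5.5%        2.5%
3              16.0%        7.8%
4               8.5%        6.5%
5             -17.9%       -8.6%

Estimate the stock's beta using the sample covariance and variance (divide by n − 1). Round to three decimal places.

1.908

Mean R_i = (1.7 + 5.5 + 16.0 + 8.5 − 17.9) / 5 = 2.7600%
Mean R_m = (3.6 + 2.5 + 7.8 + 6.5 − 8.6) / 5 = 2.3600%
Σ(R_i − R̄_i)(R_m − R̄_m) = 321.2920  ⇒  Cov = 321.2920 / 4 = 80.3230
Σ(R_m − R̄_m)² = 168.4120  ⇒  Var(R_m) = 168.4120 / 4 = 42.1030
β = Cov / Var(R_m) = 80.3230 / 42.1030 = 1.9078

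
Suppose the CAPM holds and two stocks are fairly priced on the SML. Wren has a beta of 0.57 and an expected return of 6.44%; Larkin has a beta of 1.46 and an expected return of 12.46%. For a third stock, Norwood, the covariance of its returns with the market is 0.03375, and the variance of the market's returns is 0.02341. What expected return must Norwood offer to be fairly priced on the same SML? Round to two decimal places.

12.34%

MRP = (12.46% − 6.44%) / (1.46 − 0.57) = 6.7640%
R_f = 6.44% − 0.57 × 6.7640% = 2.5845%
β_Norwood = Cov / Var(R_m) = 0.03375 / 0.02341 = 1.4417
E(R_Norwood) = R_f + β × MRP = 2.5845% + 1.4417 × 6.7640% = 12.34%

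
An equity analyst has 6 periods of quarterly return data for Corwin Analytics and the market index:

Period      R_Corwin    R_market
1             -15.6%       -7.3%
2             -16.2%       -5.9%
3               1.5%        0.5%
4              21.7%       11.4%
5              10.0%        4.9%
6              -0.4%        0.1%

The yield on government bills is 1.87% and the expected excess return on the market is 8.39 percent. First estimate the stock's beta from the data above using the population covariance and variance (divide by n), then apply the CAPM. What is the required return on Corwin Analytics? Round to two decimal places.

19.55%

Mean R_i = (-15.6 − 16.2 + 1.5 + 21.7 + 10.0 − 0.4) / 6 = 0.1667%
Mean R_m = (-7.3 − 5.9 + 0.5 + 11.4 + 4.9 + 0.1) / 6 = 0.6167%
Σ(R_i − R̄_i)(R_m − R̄_m) = 505.9333  ⇒  Cov = 505.9333 / 6 = 84.3222
Σ(R_m − R̄_m)² = 240.0483  ⇒  Var(R_m) = 240.0483 / 6 = 40.0081
β = Cov / Var(R_m) = 84.3222 / 40.0081 = 2.1076
E(R) = R_f + β × MRP = 1.87% + 2.1076 × 8.39% = 19.55%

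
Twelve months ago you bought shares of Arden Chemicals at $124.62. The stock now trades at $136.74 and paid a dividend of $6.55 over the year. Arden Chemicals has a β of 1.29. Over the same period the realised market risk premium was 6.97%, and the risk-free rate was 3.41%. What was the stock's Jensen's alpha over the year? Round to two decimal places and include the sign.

+2.58%

Realised HPR = (P1 + D1 − P0) / P0 = (136.74 + 6.55 − 124.62) / 124.62 = 18.67 / 124.62 = 14.9815%
CAPM required = R_f + β·MRP = 3.41% + 1.29 × 6.97% = 12.4013%
α = realised − required = 14.9815% − 12.4013% = +2.58%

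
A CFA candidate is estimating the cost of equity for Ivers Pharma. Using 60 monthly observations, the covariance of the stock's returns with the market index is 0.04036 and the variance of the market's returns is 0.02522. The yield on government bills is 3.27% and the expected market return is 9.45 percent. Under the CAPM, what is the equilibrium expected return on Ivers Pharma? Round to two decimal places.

β = Cov(R_i, R_m) / Var(R_m) = 0.04036 / 0.02522 = 1.6003
MRP = 9.45% − 3.27% = 6.18%
E(R) = R_f + β × MRP = 3.27% + 1.6003 × 6.18% = 13.16%

13.16%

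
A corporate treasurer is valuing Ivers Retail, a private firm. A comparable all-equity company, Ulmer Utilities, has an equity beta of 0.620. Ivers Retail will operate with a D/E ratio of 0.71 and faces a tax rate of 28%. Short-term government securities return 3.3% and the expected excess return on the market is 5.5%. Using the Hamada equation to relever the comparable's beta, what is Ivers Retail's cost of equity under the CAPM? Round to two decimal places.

8.45%

β_L = β_U × [1 + (1 − t)(D/E)] = 0.620 × [1 + (1 − 0.28) × 0.71]
    = 0.620 × [1 + 0.72 × 0.71] = 0.620 × 1.5112 = 0.9369
E(R) = R_f + β_L × MRP = 3.3% + 0.9369 × 5.5% = 8.45%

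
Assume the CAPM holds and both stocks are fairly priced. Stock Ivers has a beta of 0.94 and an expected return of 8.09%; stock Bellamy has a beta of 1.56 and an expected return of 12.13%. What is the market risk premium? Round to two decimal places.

Both satisfy E(R) = R_f + β·MRP, so the slope of the SML is
MRP = (12.13% − 8.09%) / (1.56 − 0.94) = 4.04% / 0.62 = 6.5161%

6.52%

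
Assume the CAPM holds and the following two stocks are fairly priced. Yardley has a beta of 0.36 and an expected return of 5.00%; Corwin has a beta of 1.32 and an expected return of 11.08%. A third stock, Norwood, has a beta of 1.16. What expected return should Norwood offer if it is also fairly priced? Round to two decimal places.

10.07%

MRP (SML slope) = (11.08% − 5.00%) / (1.32 − 0.36) = 6.08% / 0.96 = 6.3333%
R_f (intercept) = 5.00% − 0.36 × 6.3333% = 2.7200%
E(R_Norwood) = R_f + β × MRP = 2.7200% + 1.16 × 6.3333% = 10.07%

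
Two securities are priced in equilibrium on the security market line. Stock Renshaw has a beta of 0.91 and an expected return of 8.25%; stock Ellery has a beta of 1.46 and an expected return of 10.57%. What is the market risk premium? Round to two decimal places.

4.22%

Both satisfy E(R) = R_f + β·MRP, so the slope of the SML is
MRP = (10.57% − 8.25%) / (1.46 − 0.91) = 2.32% / 0.55 = 4.2182%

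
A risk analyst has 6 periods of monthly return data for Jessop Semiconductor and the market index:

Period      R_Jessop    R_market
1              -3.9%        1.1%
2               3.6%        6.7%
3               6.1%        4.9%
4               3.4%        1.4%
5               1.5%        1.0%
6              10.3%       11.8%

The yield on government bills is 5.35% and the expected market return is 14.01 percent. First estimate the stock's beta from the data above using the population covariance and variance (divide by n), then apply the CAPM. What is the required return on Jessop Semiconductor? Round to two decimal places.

13.22%

Mean R_i = (-3.9 + 3.6 + 6.1 + 3.4 + 1.5 + 10.3) / 6 = 3.5000%
Mean R_m = (1.1 + 6.7 + 4.9 + 1.4 + 1.0 + 11.8) / 6 = 4.4833%
Σ(R_i − R̄_i)(R_m − R̄_m) = 83.3700  ⇒  Cov = 83.3700 / 6 = 13.8950
Σ(R_m − R̄_m)² = 91.7083  ⇒  Var(R_m) = 91.7083 / 6 = 15.2847
β = Cov / Var(R_m) = 13.8950 / 15.2847 = 0.9091
MRP = 14.01% − 5.35% = 8.66%
E(R) = R_f + β × MRP = 5.35% + 0.9091 × 8.66% = 13.22%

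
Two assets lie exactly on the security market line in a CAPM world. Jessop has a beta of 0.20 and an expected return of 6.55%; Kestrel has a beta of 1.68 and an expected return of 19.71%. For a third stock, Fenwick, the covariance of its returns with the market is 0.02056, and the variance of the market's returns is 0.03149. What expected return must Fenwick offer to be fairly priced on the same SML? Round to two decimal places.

MRP = (19.71% − 6.55%) / (1.68 − 0.20) = 8.8919%
R_f = 6.55% − 0.20 × 8.8919% = 4.7716%
β_Fenwick = Cov / Var(R_m) = 0.02056 / 0.03149 = 0.6529
E(R_Fenwick) = R_f + β × MRP = 4.7716% + 0.6529 × 8.8919% = 10.58%

10.58%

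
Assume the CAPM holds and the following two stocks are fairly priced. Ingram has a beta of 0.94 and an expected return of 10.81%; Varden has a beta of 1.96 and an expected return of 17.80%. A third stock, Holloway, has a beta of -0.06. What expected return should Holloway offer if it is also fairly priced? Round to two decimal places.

MRP (SML slope) = (17.80% − 10.81%) / (1.96 − 0.94) = 6.99% / 1.02 = 6.8529%
R_f (intercept) = 10.81% − 0.94 × 6.8529% = 4.3683%
E(R_Holloway) = R_f + β × MRP = 4.3683% + -0.06 × 6.8529% = 3.96%

3.96%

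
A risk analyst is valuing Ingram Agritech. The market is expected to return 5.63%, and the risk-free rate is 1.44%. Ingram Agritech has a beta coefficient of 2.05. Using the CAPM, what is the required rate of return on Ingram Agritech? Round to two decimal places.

Market risk premium = E(R_m) − R_f = 5.63% − 1.44% = 4.19%
E(R) = R_f + β × MRP = 1.44% + 2.05 × 4.19% = 10.03%

10.03%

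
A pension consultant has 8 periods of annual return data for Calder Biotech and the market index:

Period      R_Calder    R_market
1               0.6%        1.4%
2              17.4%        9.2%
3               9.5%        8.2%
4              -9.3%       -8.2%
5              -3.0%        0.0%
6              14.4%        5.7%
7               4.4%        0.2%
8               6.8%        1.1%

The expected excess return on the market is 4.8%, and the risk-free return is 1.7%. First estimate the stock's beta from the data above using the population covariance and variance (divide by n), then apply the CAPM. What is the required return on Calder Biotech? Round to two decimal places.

8.71%

Mean R_i = (0.6 + 17.4 + 9.5 − 9.3 − 3.0 + 14.4 + 4.4 + 6.8) / 8 = 5.1000%
Mean R_m = (1.4 + 9.2 + 8.2 − 8.2 + 0.0 + 5.7 + 0.2 + 1.1) / 8 = 2.2000%
Σ(R_i − R̄_i)(R_m − R̄_m) = 315.7600  ⇒  Cov = 315.7600 / 8 = 39.4700
Σ(R_m − R̄_m)² = 216.1000  ⇒  Var(R_m) = 216.1000 / 8 = 27.0125
β = Cov / Var(R_m) = 39.4700 / 27.0125 = 1.4612
E(R) = R_f + β × MRP = 1.7% + 1.4612 × 4.8% = 8.71%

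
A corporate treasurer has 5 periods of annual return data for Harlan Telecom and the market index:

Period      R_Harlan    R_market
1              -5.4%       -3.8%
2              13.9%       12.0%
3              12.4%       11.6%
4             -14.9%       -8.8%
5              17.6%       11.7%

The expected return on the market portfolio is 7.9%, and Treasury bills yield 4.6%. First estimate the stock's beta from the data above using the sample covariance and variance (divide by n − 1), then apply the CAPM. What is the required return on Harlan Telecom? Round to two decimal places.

9.18%

Mean R_i = (-5.4 + 13.9 + 12.4 − 14.9 + 17.6) / 5 = 4.7200%
Mean R_m = (-3.8 + 12.0 + 11.6 − 8.8 + 11.7) / 5 = 4.5400%
Σ(R_i − R̄_i)(R_m − R̄_m) = 561.0560  ⇒  Cov = 561.0560 / 4 = 140.2640
Σ(R_m − R̄_m)² = 404.2720  ⇒  Var(R_m) = 404.2720 / 4 = 101.0680
β = Cov / Var(R_m) = 140.2640 / 101.0680 = 1.3878
MRP = 7.9% − 4.6% = 3.30%
E(R) = R_f + β × MRP = 4.6% + 1.3878 × 3.3% = 9.18%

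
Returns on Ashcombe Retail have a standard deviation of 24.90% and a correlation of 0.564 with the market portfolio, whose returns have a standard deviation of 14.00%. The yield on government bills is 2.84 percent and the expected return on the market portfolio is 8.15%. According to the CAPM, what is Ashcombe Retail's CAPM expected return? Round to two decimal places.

8.17%

β = ρ × σ_i / σ_m = 0.564 × 24.90% / 14.00% = 1.0031
MRP = 8.15% − 2.84% = 5.31%
E(R) = 2.84% + 1.0031 × 5.31% = 8.17%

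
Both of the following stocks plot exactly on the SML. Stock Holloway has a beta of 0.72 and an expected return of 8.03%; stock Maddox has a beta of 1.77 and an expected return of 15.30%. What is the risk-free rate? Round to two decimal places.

3.04%

Both satisfy E(R) = R_f + β·MRP, so the slope of the SML is
MRP = (15.30% − 8.03%) / (1.77 − 0.72) = 7.27% / 1.05 = 6.9238%
R_f = E(R_Holloway) − β_Holloway·MRP = 8.03% − 0.72 × 6.9238% = 3.0449%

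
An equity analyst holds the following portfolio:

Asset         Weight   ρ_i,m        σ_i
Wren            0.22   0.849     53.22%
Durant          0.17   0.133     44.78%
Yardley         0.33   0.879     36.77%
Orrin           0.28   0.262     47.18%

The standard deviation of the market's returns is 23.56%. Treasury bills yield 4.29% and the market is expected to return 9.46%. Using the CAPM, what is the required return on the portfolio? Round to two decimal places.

β_Wren = 0.849 × 53.22% / 23.56% = 1.9178
β_Durant = 0.133 × 44.78% / 23.56% = 0.2528
β_Yardley = 0.879 × 36.77% / 23.56% = 1.3719
β_Orrin = 0.262 × 47.18% / 23.56% = 0.5247
β_P = Σ w_i β_i = 0.22×1.9178 + 0.17×0.2528 + 0.33×1.3719 + 0.28×0.5247 = 1.0645
MRP = 9.46% − 4.29% = 5.17%
E(R_P) = R_f + β_P × MRP = 4.29% + 1.0645 × 5.17% = 9.79%

9.79%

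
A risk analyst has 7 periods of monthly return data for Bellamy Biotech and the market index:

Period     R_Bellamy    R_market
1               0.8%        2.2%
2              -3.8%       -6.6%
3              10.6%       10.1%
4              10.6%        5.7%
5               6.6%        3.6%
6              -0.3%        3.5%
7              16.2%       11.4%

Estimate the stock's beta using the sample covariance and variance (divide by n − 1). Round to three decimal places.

Mean R_i = (0.8 − 3.8 + 10.6 + 10.6 + 6.6 − 0.3 + 16.2) / 7 = 5.8143%
Mean R_m = (2.2 − 6.6 + 10.1 + 5.7 + 3.6 + 3.5 + 11.4) / 7 = 4.2714%
Σ(R_i − R̄_i)(R_m − R̄_m) = 227.8629  ⇒  Cov = 227.8629 / 6 = 37.9772
Σ(R_m − R̄_m)² = 210.3543  ⇒  Var(R_m) = 210.3543 / 6 = 35.0591
β = Cov / Var(R_m) = 37.9772 / 35.0591 = 1.0832

1.083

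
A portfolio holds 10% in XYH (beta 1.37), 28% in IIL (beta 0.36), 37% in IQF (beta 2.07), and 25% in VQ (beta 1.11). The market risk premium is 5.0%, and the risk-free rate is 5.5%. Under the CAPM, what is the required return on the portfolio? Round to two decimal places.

11.91%

β_P = Σ w_i β_i = 0.10×1.37 + 0.28×0.36 + 0.37×2.07 + 0.25×1.11 = 1.2812
E(R_P) = R_f + β_P × MRP = 5.5% + 1.2812 × 5.0% = 11.91%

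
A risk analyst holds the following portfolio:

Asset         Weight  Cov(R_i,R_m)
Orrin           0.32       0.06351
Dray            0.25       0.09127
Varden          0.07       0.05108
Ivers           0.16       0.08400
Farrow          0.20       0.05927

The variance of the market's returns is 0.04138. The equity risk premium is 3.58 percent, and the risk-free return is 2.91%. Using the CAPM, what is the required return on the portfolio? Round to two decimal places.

9.14%

β_Orrin = 0.06351 / 0.04138 = 1.5348
β_Dray = 0.09127 / 0.04138 = 2.2057
β_Varden = 0.05108 / 0.04138 = 1.2344
β_Ivers = 0.08400 / 0.04138 = 2.0300
β_Farrow = 0.05927 / 0.04138 = 1.4323
β_P = Σ w_i β_i = 0.32×1.5348 + 0.25×2.2057 + 0.07×1.2344 + 0.16×2.0300 + 0.20×1.4323 = 1.7402
E(R_P) = R_f + β_P × MRP = 2.91% + 1.7402 × 3.58% = 9.14%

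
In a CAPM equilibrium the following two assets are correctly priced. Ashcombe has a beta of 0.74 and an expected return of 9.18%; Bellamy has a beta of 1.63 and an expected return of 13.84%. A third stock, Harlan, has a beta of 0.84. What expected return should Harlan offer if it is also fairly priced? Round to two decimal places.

MRP (SML slope) = (13.84% − 9.18%) / (1.63 − 0.74) = 4.66% / 0.89 = 5.2360%
R_f (intercept) = 9.18% − 0.74 × 5.2360% = 5.3054%
E(R_Harlan) = R_f + β × MRP = 5.3054% + 0.84 × 5.2360% = 9.70%

9.70%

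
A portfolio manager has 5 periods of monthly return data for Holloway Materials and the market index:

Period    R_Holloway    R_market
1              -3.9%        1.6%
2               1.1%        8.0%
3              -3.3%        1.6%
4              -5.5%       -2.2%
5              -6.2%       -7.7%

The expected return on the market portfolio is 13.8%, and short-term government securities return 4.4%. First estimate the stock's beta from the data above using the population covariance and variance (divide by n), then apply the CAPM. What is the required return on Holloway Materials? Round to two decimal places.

Mean R_i = (-3.9 + 1.1 − 3.3 − 5.5 − 6.2) / 5 = -3.5600%
Mean R_m = (1.6 + 8.0 + 1.6 − 2.2 − 7.7) / 5 = 0.2600%
Σ(R_i − R̄_i)(R_m − R̄_m) = 61.7480  ⇒  Cov = 61.7480 / 5 = 12.3496
Σ(R_m − R̄_m)² = 132.9120  ⇒  Var(R_m) = 132.9120 / 5 = 26.5824
β = Cov / Var(R_m) = 12.3496 / 26.5824 = 0.4646
MRP = 13.8% − 4.4% = 9.40%
E(R) = R_f + β × MRP = 4.4% + 0.4646 × 9.4% = 8.77%

8.77%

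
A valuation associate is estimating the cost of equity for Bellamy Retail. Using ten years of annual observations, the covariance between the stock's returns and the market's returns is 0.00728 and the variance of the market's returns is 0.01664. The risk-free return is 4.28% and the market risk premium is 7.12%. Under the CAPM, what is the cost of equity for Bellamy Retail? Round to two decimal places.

7.40%

β = Cov(R_i, R_m) / Var(R_m) = 0.00728 / 0.01664 = 0.4375
E(R) = R_f + β × MRP = 4.28% + 0.4375 × 7.12% = 7.40%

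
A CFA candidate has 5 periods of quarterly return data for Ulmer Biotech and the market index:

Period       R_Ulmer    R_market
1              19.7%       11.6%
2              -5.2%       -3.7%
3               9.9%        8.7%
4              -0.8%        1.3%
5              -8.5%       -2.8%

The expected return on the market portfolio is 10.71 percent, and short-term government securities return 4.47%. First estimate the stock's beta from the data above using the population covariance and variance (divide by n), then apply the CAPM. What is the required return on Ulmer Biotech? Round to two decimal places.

Mean R_i = (19.7 − 5.2 + 9.9 − 0.8 − 8.5) / 5 = 3.0200%
Mean R_m = (11.6 − 3.7 + 8.7 + 1.3 − 2.8) / 5 = 3.0200%
Σ(R_i − R̄_i)(R_m − R̄_m) = 311.0480  ⇒  Cov = 311.0480 / 5 = 62.2096
Σ(R_m − R̄_m)² = 187.8680  ⇒  Var(R_m) = 187.8680 / 5 = 37.5736
β = Cov / Var(R_m) = 62.2096 / 37.5736 = 1.6557
MRP = 10.71% − 4.47% = 6.24%
E(R) = R_f + β × MRP = 4.47% + 1.6557 × 6.24% = 14.80%

14.80%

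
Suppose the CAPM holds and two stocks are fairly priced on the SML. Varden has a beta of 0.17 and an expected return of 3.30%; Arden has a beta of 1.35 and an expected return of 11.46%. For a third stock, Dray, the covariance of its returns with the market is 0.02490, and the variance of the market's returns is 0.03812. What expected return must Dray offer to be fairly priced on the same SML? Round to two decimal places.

MRP = (11.46% − 3.30%) / (1.35 − 0.17) = 6.9153%
R_f = 3.30% − 0.17 × 6.9153% = 2.1244%
β_Dray = Cov / Var(R_m) = 0.02490 / 0.03812 = 0.6532
E(R_Dray) = R_f + β × MRP = 2.1244% + 0.6532 × 6.9153% = 6.64%

6.64%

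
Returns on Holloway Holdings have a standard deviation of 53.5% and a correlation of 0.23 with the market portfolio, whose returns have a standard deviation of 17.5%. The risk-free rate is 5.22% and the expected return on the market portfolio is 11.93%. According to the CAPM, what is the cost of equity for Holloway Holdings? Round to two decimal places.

9.94%

β = ρ × σ_i / σ_m = 0.23 × 53.5% / 17.5% = 0.7031
MRP = 11.93% − 5.22% = 6.71%
E(R) = 5.22% + 0.7031 × 6.71% = 9.94%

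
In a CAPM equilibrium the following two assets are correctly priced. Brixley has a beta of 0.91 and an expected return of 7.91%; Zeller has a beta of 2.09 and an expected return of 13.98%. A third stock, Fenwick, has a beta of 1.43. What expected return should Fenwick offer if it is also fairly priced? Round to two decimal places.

10.58%

MRP (SML slope) = (13.98% − 7.91%) / (2.09 − 0.91) = 6.07% / 1.18 = 5.1441%
R_f (intercept) = 7.91% − 0.91 × 5.1441% = 3.2289%
E(R_Fenwick) = R_f + β × MRP = 3.2289% + 1.43 × 5.1441% = 10.58%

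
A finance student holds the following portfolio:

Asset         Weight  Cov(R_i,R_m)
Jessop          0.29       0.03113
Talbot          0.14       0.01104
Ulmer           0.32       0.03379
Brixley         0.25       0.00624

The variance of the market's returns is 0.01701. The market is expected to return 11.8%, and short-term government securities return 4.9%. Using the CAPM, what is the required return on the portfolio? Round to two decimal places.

14.21%

β_Jessop = 0.03113 / 0.01701 = 1.8301
β_Talbot = 0.01104 / 0.01701 = 0.6490
β_Ulmer = 0.03379 / 0.01701 = 1.9865
β_Brixley = 0.00624 / 0.01701 = 0.3668
β_P = Σ w_i β_i = 0.29×1.8301 + 0.14×0.6490 + 0.32×1.9865 + 0.25×0.3668 = 1.3490
MRP = 11.8% − 4.9% = 6.90%
E(R_P) = R_f + β_P × MRP = 4.9% + 1.3490 × 6.9% = 14.21%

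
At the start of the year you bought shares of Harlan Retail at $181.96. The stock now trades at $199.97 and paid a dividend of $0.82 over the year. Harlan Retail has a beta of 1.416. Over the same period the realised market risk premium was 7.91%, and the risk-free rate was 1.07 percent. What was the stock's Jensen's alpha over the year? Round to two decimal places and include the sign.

-1.92%

Realised HPR = (P1 + D1 − P0) / P0 = (199.97 + 0.82 − 181.96) / 181.96 = 18.83 / 181.96 = 10.3484%
CAPM required = R_f + β·MRP = 1.07% + 1.416 × 7.91% = 12.27056%
α = realised − required = 10.3484% − 12.27056% = -1.92%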